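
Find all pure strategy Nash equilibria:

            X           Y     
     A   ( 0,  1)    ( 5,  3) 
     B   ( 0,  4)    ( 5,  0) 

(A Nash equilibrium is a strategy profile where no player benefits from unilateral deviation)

Nash equilibrium: (A, Y), (B, X)

Work:
Best responses:
  P1 vs X: payoffs [0, 0] → best response A/B (payoff 0)
  P1 vs Y: payoffs [5, 5] → best response A/B (payoff 5)
  P2 vs A: payoffs [1, 3] → best response Y (payoff 3)
  P2 vs B: payoffs [4, 0] → best response X (payoff 4)
Mutual best responses: (A,Y), (B,X) → Nash equilibria.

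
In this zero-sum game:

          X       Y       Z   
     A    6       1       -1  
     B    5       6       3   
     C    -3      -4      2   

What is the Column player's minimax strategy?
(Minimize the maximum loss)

Column should play Z, value = 3

Work:
Column player minimizes Row's maximum payoff:
Column X: max payoff to Row = 6
Column Y: max payoff to Row = 6
Column Z: max payoff to Row = 3
Minimum is 3, achieved by column Z.
Minimax strategy: Z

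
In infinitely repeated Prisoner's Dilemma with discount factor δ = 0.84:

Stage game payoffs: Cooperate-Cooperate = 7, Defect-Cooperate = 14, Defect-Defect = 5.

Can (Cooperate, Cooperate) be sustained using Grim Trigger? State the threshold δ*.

δ* = 0.7778; since δ = 0.84 ≥ 0.7778, cooperation can be sustained

Work:
For Grim Trigger:
Cooperate forever: 7/(1-δ)
Defect then punished: 14 + 5·δ/(1-δ)
Need: 7/(1-δ) ≥ 14 + 5·δ/(1-δ)
Solving: δ ≥ (T-R)/(T-P) = (14-7)/(14-5) = 0.7778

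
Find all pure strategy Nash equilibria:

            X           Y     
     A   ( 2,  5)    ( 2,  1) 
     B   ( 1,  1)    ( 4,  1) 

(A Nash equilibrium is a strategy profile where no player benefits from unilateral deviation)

Nash equilibrium: (A, X), (B, Y)

Work:
Best responses:
  P1 vs X: payoffs [2, 1] → best response A (payoff 2)
  P1 vs Y: payoffs [2, 4] → best response B (payoff 4)
  P2 vs A: payoffs [5, 1] → best response X (payoff 5)
  P2 vs B: payoffs [1, 1] → best response X/Y (payoff 1)
Mutual best responses: (A,X), (B,Y) → Nash equilibria.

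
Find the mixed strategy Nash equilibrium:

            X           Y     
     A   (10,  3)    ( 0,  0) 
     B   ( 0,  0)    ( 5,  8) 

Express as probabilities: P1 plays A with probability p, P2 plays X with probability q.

p = 0.7273, q = 0.3333

Work:
Find probabilities that make opponent indifferent:
P2 chooses q to make P1 indifferent between A and B
P1 chooses p to make P2 indifferent between X and Y
Mixed NE: P1 plays (A: 0.7273, B: 0.2727), P2 plays (X: 0.3333, Y: 0.6667)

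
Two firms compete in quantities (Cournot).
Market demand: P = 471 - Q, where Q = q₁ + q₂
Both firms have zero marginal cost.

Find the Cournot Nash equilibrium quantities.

q₁* = q₂* = 157.0; P* = 157.0

Work:
Profit: π_i = P·q_i = (a - q_i - q_j)·q_i
FOC: ∂π_i/∂q_i = a - 2q_i - q_j = 0
Reaction function: q_i = (471 - q_j)/2
Symmetry: q* = 471/3 = 157.0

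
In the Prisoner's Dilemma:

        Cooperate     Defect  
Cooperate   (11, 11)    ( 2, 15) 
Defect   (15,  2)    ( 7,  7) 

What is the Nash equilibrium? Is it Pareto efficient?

(Defect, Defect) is NE; not Pareto efficient

Work:
Defect dominates Cooperate for both players:
If P2 cooperates: Defect (15) > Cooperate (11)
If P2 defects: Defect (7) > Cooperate (2)
NE: (Defect, Defect) with payoff (7, 7)
But (Cooperate, Cooperate) = (11, 11) Pareto dominates (7, 7)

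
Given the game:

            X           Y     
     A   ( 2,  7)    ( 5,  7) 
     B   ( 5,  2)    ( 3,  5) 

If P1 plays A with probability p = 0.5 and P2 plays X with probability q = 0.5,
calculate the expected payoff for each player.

E[P1] = 3.75, E[P2] = 5.25

Work:
E[P1] = p·q·π₁(A,X) + p·(1-q)·π₁(A,Y) + (1-p)·q·π₁(B,X) + (1-p)·(1-q)·π₁(B,Y)
= 0.5·0.5·2 + 0.5·0.5·5 + 0.5·0.5·5 + 0.5·0.5·3
= 3.75

E[P2] = 5.25 (similar calculation)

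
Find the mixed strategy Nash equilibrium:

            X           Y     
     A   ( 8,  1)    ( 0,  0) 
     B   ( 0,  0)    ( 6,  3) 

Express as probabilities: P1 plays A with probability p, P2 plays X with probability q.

p = 0.75, q = 0.4286

Work:
Find probabilities that make opponent indifferent:
P2 chooses q to make P1 indifferent between A and B
P1 chooses p to make P2 indifferent between X and Y
Mixed NE: P1 plays (A: 0.75, B: 0.25), P2 plays (X: 0.4286, Y: 0.5714)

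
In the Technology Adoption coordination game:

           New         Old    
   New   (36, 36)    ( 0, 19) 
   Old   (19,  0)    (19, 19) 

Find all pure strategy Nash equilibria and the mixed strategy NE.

Pure NE: (New, New) and (Old, Old); Mixed NE: p = 0.5278, q = 0.5278

Work:
Check pure NE:
(New, New): (36, 36) - no unilateral deviation beneficial
(Old, Old): (19, 19) - no unilateral deviation beneficial
Mixed NE: P1 plays New with p = 0.5278, P2 plays New with q = 0.5278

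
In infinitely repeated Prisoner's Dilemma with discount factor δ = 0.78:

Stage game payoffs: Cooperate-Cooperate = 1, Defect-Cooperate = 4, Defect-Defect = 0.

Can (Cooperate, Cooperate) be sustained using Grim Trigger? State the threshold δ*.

δ* = 0.75; since δ = 0.78 ≥ 0.75, cooperation can be sustained

Work:
For Grim Trigger:
Cooperate forever: 1/(1-δ)
Defect then punished: 4 + 0·δ/(1-δ)
Need: 1/(1-δ) ≥ 4 + 0·δ/(1-δ)
Solving: δ ≥ (T-R)/(T-P) = (4-1)/(4-0) = 0.75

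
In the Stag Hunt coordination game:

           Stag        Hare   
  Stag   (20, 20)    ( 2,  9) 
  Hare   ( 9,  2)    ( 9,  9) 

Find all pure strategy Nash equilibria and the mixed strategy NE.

Pure NE: (Stag, Stag) and (Hare, Hare); Mixed NE: p = 0.3889, q = 0.3889

Work:
Check pure NE:
(Stag, Stag): (20, 20) - no unilateral deviation beneficial
(Hare, Hare): (9, 9) - no unilateral deviation beneficial
Mixed NE: P1 plays Stag with p = 0.3889, P2 plays Stag with q = 0.3889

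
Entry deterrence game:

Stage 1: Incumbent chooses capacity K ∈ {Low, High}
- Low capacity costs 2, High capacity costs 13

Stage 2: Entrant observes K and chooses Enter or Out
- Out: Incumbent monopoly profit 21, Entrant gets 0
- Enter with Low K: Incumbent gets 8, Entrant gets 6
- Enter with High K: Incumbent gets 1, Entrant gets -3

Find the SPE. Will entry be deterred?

SPE: (High, Enter|Low, Out|High); Entry deterred. Incumbent net profit = 8

Work:
After Low K: Entrant enters (6 > 0)
After High K: Entrant stays out (-3 < 0)
Incumbent: Low → 8−2=6, High → 21−13=8
Incumbent chooses High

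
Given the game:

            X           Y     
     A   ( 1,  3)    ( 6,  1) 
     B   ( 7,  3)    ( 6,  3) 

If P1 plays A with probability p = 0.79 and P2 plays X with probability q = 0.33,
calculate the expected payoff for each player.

E[P1] = 4.7658, E[P2] = 1.9414

Work:
E[P1] = p·q·π₁(A,X) + p·(1-q)·π₁(A,Y) + (1-p)·q·π₁(B,X) + (1-p)·(1-q)·π₁(B,Y)
= 0.79·0.33·1 + 0.79·0.67·6 + 0.21·0.33·7 + 0.21·0.67·6
= 4.7658

E[P2] = 1.9414 (similar calculation)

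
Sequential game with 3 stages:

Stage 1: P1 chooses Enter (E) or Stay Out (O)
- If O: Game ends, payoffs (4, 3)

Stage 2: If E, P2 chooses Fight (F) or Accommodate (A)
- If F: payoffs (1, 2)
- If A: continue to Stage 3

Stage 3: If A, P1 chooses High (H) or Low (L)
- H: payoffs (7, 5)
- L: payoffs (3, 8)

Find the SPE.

SPE: (E, A, H); Outcome (7, 5)

Work:
Stage 3: P1 chooses H (7 vs 3)
Stage 2: P2: F->2, A->5 (anticipating H). Choose A
Stage 1: P1: O->4, E->7 (anticipating A, H). Choose E
SPE path: E -> A -> H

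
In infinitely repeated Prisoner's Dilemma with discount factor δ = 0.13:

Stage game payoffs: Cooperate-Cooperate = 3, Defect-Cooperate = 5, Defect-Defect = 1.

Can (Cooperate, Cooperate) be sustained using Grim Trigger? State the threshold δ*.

δ* = 0.5; since δ = 0.13 < 0.5, cooperation cannot be sustained

Work:
For Grim Trigger:
Cooperate forever: 3/(1-δ)
Defect then punished: 5 + 1·δ/(1-δ)
Need: 3/(1-δ) ≥ 5 + 1·δ/(1-δ)
Solving: δ ≥ (T-R)/(T-P) = (5-3)/(5-1) = 0.5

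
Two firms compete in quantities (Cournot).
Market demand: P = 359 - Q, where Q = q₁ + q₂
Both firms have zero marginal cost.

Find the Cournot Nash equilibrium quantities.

q₁* = q₂* = 119.67; P* = 119.67

Work:
Profit: π_i = P·q_i = (a - q_i - q_j)·q_i
FOC: ∂π_i/∂q_i = a - 2q_i - q_j = 0
Reaction function: q_i = (359 - q_j)/2
Symmetry: q* = 359/3 = 119.67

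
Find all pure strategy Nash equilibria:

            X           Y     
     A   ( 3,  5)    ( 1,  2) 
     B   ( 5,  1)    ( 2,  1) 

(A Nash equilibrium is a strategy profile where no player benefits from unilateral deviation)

Nash equilibrium: (B, X), (B, Y)

Work:
Best responses:
  P1 vs X: payoffs [3, 5] → best response B (payoff 5)
  P1 vs Y: payoffs [1, 2] → best response B (payoff 2)
  P2 vs A: payoffs [5, 2] → best response X (payoff 5)
  P2 vs B: payoffs [1, 1] → best response X/Y (payoff 1)
Mutual best responses: (B,X), (B,Y) → Nash equilibria.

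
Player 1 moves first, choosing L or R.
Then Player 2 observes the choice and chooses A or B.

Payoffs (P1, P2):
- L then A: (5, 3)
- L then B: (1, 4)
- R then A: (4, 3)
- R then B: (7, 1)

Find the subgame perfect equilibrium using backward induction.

P1 plays R, P2 plays B after L and A after R; Payoff (4, 3)

Work:
Backward induction:
After L: P2 chooses B → P1 gets 1
After R: P2 chooses A → P1 gets 4
P1 chooses R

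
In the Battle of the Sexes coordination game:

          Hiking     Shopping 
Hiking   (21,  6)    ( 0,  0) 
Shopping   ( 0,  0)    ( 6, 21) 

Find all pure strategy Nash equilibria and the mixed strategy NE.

Pure NE: (Hiking, Hiking) and (Shopping, Shopping); Mixed NE: p = 0.7778, q = 0.2222

Work:
Check pure NE:
(Hiking, Hiking): (21, 6) - no unilateral deviation beneficial
(Shopping, Shopping): (6, 21) - no unilateral deviation beneficial
Mixed NE: P1 plays Hiking with p = 0.7778, P2 plays Hiking with q = 0.2222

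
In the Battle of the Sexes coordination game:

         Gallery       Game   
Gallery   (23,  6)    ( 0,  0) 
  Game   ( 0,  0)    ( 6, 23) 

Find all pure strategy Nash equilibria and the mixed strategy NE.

Pure NE: (Gallery, Gallery) and (Game, Game); Mixed NE: p = 0.7931, q = 0.2069

Work:
Check pure NE:
(Gallery, Gallery): (23, 6) - no unilateral deviation beneficial
(Game, Game): (6, 23) - no unilateral deviation beneficial
Mixed NE: P1 plays Gallery with p = 0.7931, P2 plays Gallery with q = 0.2069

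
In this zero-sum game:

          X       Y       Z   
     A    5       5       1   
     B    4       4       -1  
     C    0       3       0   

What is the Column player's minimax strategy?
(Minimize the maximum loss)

Column should play Z, value = 1

Work:
Column player minimizes Row's maximum payoff:
Column X: max payoff to Row = 5
Column Y: max payoff to Row = 5
Column Z: max payoff to Row = 1
Minimum is 1, achieved by column Z.
Minimax strategy: Z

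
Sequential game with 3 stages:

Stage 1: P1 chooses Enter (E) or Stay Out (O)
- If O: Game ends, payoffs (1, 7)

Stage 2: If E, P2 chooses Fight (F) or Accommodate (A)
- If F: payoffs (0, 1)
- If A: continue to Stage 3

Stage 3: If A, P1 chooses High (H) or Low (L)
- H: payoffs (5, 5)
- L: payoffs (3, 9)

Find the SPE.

SPE: (E, A, H); Outcome (5, 5)

Work:
Stage 3: P1 chooses H (5 vs 3)
Stage 2: P2: F->1, A->5 (anticipating H). Choose A
Stage 1: P1: O->1, E->5 (anticipating A, H). Choose E
SPE path: E -> A -> H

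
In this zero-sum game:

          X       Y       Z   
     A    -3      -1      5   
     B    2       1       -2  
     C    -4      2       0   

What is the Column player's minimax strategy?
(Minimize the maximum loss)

Column should play X or Y (all achieve the minimum), value = 2

Work:
Column player minimizes Row's maximum payoff:
Column X: max payoff to Row = 2
Column Y: max payoff to Row = 2
Column Z: max payoff to Row = 5
Minimum is 2, achieved by columns X, Y (tied).
Each of X or Y is a minimax strategy.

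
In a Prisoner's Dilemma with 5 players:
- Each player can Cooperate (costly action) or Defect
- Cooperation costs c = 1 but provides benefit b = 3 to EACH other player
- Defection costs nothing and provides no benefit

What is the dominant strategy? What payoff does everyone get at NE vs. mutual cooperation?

Dominant: Defect; NE payoff = 0; Coop payoff = 11

Work:
Defect dominates (saves cost c = 1, benefit to others is external)
NE: All defect → everyone gets 0
If all cooperate: each receives (4)×3 - 1 = 11
Social dilemma: 11 > 0 but NE gives 0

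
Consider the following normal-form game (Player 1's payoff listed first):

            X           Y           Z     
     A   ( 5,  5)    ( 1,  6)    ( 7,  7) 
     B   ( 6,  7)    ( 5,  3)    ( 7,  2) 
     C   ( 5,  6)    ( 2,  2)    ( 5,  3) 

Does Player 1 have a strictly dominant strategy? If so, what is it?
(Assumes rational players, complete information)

No strictly dominant strategy exists for Player 1

Work:
A strategy strictly dominates another if it gives a strictly higher payoff against every opponent action. Compare each pair of P1's strategies column-by-column:
  A vs B: [5 vs 6, 1 vs 5, 7 vs 7] → A does not strictly dominate B (column X: 5 ≤ 6)
  A vs C: [5 vs 5, 1 vs 2, 7 vs 5] → A does not strictly dominate C (column X: 5 ≤ 5)
  B vs A: [6 vs 5, 5 vs 1, 7 vs 7] → B does not strictly dominate A (column Z: 7 ≤ 7)
  B vs C: [6 vs 5, 5 vs 2, 7 vs 5] → B strictly dominates C
  C vs A: [5 vs 5, 2 vs 1, 5 vs 7] → C does not strictly dominate A (column X: 5 ≤ 5)
  C vs B: [5 vs 6, 2 vs 5, 5 vs 7] → C does not strictly dominate B (column X: 5 ≤ 6)
No single strategy strictly dominates all others → no strictly dominant strategy.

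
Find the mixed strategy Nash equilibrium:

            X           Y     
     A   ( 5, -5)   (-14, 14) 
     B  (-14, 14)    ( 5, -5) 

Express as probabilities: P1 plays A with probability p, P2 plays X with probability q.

p = 0.5, q = 0.5

Work:
Find probabilities that make opponent indifferent:
P2 chooses q to make P1 indifferent between A and B
P1 chooses p to make P2 indifferent between X and Y
Mixed NE: P1 plays (A: 0.5, B: 0.5), P2 plays (X: 0.5, Y: 0.5)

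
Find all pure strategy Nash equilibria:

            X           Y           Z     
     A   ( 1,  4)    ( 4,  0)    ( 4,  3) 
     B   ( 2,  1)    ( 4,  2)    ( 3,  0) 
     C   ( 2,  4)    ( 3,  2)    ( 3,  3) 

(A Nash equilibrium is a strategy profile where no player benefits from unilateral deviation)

Nash equilibrium: (B, Y), (C, X)

Work:
Best responses:
  P1 vs X: payoffs [1, 2, 2] → best response B/C (payoff 2)
  P1 vs Y: payoffs [4, 4, 3] → best response A/B (payoff 4)
  P1 vs Z: payoffs [4, 3, 3] → best response A (payoff 4)
  P2 vs A: payoffs [4, 0, 3] → best response X (payoff 4)
  P2 vs B: payoffs [1, 2, 0] → best response Y (payoff 2)
  P2 vs C: payoffs [4, 2, 3] → best response X (payoff 4)
Mutual best responses: (B,Y), (C,X) → Nash equilibria.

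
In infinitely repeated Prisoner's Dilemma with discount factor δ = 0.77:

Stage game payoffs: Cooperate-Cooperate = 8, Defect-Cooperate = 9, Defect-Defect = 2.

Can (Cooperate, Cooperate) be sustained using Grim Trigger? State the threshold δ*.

δ* = 0.1429; since δ = 0.77 ≥ 0.1429, cooperation can be sustained

Work:
For Grim Trigger:
Cooperate forever: 8/(1-δ)
Defect then punished: 9 + 2·δ/(1-δ)
Need: 8/(1-δ) ≥ 9 + 2·δ/(1-δ)
Solving: δ ≥ (T-R)/(T-P) = (9-8)/(9-2) = 0.1429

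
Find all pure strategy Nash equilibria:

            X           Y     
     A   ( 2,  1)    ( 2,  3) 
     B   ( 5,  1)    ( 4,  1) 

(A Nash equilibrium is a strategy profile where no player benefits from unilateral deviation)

Nash equilibrium: (B, X), (B, Y)

Work:
Best responses:
  P1 vs X: payoffs [2, 5] → best response B (payoff 5)
  P1 vs Y: payoffs [2, 4] → best response B (payoff 4)
  P2 vs A: payoffs [1, 3] → best response Y (payoff 3)
  P2 vs B: payoffs [1, 1] → best response X/Y (payoff 1)
Mutual best responses: (B,X), (B,Y) → Nash equilibria.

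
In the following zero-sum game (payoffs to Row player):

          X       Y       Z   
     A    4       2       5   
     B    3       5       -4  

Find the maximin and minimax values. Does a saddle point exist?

Maximin = 2, Minimax = 4, Saddle: False

Work:
Row minimums: [2, -4] → maximin = 2
Column maximums: [4, 5, 5] → minimax = 4
No saddle point (maximin ≠ minimax). Mixed strategy needed.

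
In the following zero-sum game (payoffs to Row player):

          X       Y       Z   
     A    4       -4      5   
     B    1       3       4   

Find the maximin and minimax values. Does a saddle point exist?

Maximin = 1, Minimax = 3, Saddle: False

Work:
Row minimums: [-4, 1] → maximin = 1
Column maximums: [4, 3, 5] → minimax = 3
No saddle point (maximin ≠ minimax). Mixed strategy needed.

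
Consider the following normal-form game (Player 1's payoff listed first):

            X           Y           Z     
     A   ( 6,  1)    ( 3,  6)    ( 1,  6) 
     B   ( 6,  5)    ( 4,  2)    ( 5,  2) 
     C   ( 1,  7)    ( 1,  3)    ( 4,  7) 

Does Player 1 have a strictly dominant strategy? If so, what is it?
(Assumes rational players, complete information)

No strictly dominant strategy exists for Player 1

Work:
A strategy strictly dominates another if it gives a strictly higher payoff against every opponent action. Compare each pair of P1's strategies column-by-column:
  A vs B: [6 vs 6, 3 vs 4, 1 vs 5] → A does not strictly dominate B (column X: 6 ≤ 6)
  A vs C: [6 vs 1, 3 vs 1, 1 vs 4] → A does not strictly dominate C (column Z: 1 ≤ 4)
  B vs A: [6 vs 6, 4 vs 3, 5 vs 1] → B does not strictly dominate A (column X: 6 ≤ 6)
  B vs C: [6 vs 1, 4 vs 1, 5 vs 4] → B strictly dominates C
  C vs A: [1 vs 6, 1 vs 3, 4 vs 1] → C does not strictly dominate A (column X: 1 ≤ 6)
  C vs B: [1 vs 6, 1 vs 4, 4 vs 5] → C does not strictly dominate B (column X: 1 ≤ 6)
No single strategy strictly dominates all others → no strictly dominant strategy.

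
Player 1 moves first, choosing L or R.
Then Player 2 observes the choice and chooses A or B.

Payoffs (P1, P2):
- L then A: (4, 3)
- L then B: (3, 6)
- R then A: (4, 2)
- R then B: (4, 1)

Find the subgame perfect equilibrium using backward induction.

P1 plays R, P2 plays B after L and A after R; Payoff (4, 2)

Work:
Backward induction:
After L: P2 chooses B → P1 gets 3
After R: P2 chooses A → P1 gets 4
P1 chooses R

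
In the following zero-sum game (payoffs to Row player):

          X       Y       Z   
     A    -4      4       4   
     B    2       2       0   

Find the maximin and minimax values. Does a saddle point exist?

Maximin = 0, Minimax = 2, Saddle: False

Work:
Row minimums: [-4, 0] → maximin = 0
Column maximums: [2, 4, 4] → minimax = 2
No saddle point (maximin ≠ minimax). Mixed strategy needed.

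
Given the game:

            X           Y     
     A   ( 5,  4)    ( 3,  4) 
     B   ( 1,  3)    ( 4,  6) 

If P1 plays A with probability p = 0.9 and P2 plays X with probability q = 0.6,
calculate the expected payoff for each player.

E[P1] = 4.0, E[P2] = 4.02

Work:
E[P1] = p·q·π₁(A,X) + p·(1-q)·π₁(A,Y) + (1-p)·q·π₁(B,X) + (1-p)·(1-q)·π₁(B,Y)
= 0.9·0.6·5 + 0.9·0.4·3 + 0.1·0.6·1 + 0.1·0.4·4
= 4.0

E[P2] = 4.02 (similar calculation)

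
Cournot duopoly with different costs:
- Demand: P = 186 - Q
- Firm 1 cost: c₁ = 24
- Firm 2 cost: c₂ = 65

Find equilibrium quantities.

q₁* = 67.67, q₂* = 26.67

Work:
Reaction: q₁ = (186 - 24 - q₂)/2
Reaction: q₂ = (186 - 65 - q₁)/2
Solve simultaneously:
q₁* = (186 - 2×24 + 65)/3 = 67.67
q₂* = (186 - 2×65 + 24)/3 = 26.67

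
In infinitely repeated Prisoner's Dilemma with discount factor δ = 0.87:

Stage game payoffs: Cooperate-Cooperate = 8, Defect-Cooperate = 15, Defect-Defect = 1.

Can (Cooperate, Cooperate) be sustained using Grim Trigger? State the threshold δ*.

δ* = 0.5; since δ = 0.87 ≥ 0.5, cooperation can be sustained

Work:
For Grim Trigger:
Cooperate forever: 8/(1-δ)
Defect then punished: 15 + 1·δ/(1-δ)
Need: 8/(1-δ) ≥ 15 + 1·δ/(1-δ)
Solving: δ ≥ (T-R)/(T-P) = (15-8)/(15-1) = 0.5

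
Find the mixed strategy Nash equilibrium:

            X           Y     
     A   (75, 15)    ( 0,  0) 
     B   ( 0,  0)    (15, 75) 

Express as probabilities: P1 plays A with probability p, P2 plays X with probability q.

p = 0.8333, q = 0.1667

Work:
Find probabilities that make opponent indifferent:
P2 chooses q to make P1 indifferent between A and B
P1 chooses p to make P2 indifferent between X and Y
Mixed NE: P1 plays (A: 0.8333, B: 0.1667), P2 plays (X: 0.1667, Y: 0.8333)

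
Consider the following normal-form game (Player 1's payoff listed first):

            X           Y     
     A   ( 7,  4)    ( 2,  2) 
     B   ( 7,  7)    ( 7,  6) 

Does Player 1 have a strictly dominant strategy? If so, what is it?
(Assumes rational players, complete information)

No strictly dominant strategy exists for Player 1

Work:
A strategy strictly dominates another if it gives a strictly higher payoff against every opponent action. Compare each pair of P1's strategies column-by-column:
  A vs B: [7 vs 7, 2 vs 7] → A does not strictly dominate B (column X: 7 ≤ 7)
  B vs A: [7 vs 7, 7 vs 2] → B does not strictly dominate A (column X: 7 ≤ 7)
No single strategy strictly dominates all others → no strictly dominant strategy.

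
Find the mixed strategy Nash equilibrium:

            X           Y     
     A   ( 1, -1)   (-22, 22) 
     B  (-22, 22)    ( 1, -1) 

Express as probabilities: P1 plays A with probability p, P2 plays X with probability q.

p = 0.5, q = 0.5

Work:
Find probabilities that make opponent indifferent:
P2 chooses q to make P1 indifferent between A and B
P1 chooses p to make P2 indifferent between X and Y
Mixed NE: P1 plays (A: 0.5, B: 0.5), P2 plays (X: 0.5, Y: 0.5)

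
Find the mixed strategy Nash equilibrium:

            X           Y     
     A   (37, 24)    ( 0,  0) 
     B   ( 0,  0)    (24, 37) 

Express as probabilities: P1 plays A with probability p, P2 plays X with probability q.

p = 0.6066, q = 0.3934

Work:
Find probabilities that make opponent indifferent:
P2 chooses q to make P1 indifferent between A and B
P1 chooses p to make P2 indifferent between X and Y
Mixed NE: P1 plays (A: 0.6066, B: 0.3934), P2 plays (X: 0.3934, Y: 0.6066)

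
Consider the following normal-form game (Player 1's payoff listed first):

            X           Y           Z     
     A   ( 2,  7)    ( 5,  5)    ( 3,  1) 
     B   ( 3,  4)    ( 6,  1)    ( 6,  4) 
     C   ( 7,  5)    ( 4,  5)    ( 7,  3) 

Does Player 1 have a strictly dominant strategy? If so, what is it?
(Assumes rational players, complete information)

No strictly dominant strategy exists for Player 1

Work:
A strategy strictly dominates another if it gives a strictly higher payoff against every opponent action. Compare each pair of P1's strategies column-by-column:
  A vs B: [2 vs 3, 5 vs 6, 3 vs 6] → A does not strictly dominate B (column X: 2 ≤ 3)
  A vs C: [2 vs 7, 5 vs 4, 3 vs 7] → A does not strictly dominate C (column X: 2 ≤ 7)
  B vs A: [3 vs 2, 6 vs 5, 6 vs 3] → B strictly dominates A
  B vs C: [3 vs 7, 6 vs 4, 6 vs 7] → B does not strictly dominate C (column X: 3 ≤ 7)
  C vs A: [7 vs 2, 4 vs 5, 7 vs 3] → C does not strictly dominate A (column Y: 4 ≤ 5)
  C vs B: [7 vs 3, 4 vs 6, 7 vs 6] → C does not strictly dominate B (column Y: 4 ≤ 6)
No single strategy strictly dominates all others → no strictly dominant strategy.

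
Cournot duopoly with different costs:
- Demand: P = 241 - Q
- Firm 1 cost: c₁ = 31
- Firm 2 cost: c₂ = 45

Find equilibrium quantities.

q₁* = 74.67, q₂* = 60.67

Work:
Reaction: q₁ = (241 - 31 - q₂)/2
Reaction: q₂ = (241 - 45 - q₁)/2
Solve simultaneously:
q₁* = (241 - 2×31 + 45)/3 = 74.67
q₂* = (241 - 2×45 + 31)/3 = 60.67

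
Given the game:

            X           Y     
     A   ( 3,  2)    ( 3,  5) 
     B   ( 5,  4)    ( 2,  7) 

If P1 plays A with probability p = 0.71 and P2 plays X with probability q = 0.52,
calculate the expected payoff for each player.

E[P1] = 3.1624, E[P2] = 4.02

Work:
E[P1] = p·q·π₁(A,X) + p·(1-q)·π₁(A,Y) + (1-p)·q·π₁(B,X) + (1-p)·(1-q)·π₁(B,Y)
= 0.71·0.52·3 + 0.71·0.48·3 + 0.29·0.52·5 + 0.29·0.48·2
= 3.1624

E[P2] = 4.02 (similar calculation)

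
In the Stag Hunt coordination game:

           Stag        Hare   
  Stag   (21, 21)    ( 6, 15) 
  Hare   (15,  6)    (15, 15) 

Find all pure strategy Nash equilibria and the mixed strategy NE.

Pure NE: (Stag, Stag) and (Hare, Hare); Mixed NE: p = 0.6, q = 0.6

Work:
Check pure NE:
(Stag, Stag): (21, 21) - no unilateral deviation beneficial
(Hare, Hare): (15, 15) - no unilateral deviation beneficial
Mixed NE: P1 plays Stag with p = 0.6, P2 plays Stag with q = 0.6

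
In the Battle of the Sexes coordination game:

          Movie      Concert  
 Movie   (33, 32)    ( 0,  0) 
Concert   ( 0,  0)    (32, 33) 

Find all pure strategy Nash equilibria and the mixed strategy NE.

Pure NE: (Movie, Movie) and (Concert, Concert); Mixed NE: p = 0.5077, q = 0.4923

Work:
Check pure NE:
(Movie, Movie): (33, 32) - no unilateral deviation beneficial
(Concert, Concert): (32, 33) - no unilateral deviation beneficial
Mixed NE: P1 plays Movie with p = 0.5077, P2 plays Movie with q = 0.4923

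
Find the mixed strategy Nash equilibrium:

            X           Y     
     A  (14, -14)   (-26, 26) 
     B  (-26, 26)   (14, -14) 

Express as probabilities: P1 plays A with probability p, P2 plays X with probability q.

p = 0.5, q = 0.5

Work:
Find probabilities that make opponent indifferent:
P2 chooses q to make P1 indifferent between A and B
P1 chooses p to make P2 indifferent between X and Y
Mixed NE: P1 plays (A: 0.5, B: 0.5), P2 plays (X: 0.5, Y: 0.5)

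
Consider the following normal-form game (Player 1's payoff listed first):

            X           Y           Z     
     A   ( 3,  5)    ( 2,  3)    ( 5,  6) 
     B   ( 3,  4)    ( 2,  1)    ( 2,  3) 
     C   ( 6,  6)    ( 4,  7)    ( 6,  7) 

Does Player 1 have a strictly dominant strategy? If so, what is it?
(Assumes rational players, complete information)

Yes, Player 1's strictly dominant strategy is C

Work:
A strategy strictly dominates another if it gives a strictly higher payoff against every opponent action. Compare each pair of P1's strategies column-by-column:
  A vs B: [3 vs 3, 2 vs 2, 5 vs 2] → A does not strictly dominate B (column X: 3 ≤ 3)
  A vs C: [3 vs 6, 2 vs 4, 5 vs 6] → A does not strictly dominate C (column X: 3 ≤ 6)
  B vs A: [3 vs 3, 2 vs 2, 2 vs 5] → B does not strictly dominate A (column X: 3 ≤ 3)
  B vs C: [3 vs 6, 2 vs 4, 2 vs 6] → B does not strictly dominate C (column X: 3 ≤ 6)
  C vs A: [6 vs 3, 4 vs 2, 6 vs 5] → C strictly dominates A
  C vs B: [6 vs 3, 4 vs 2, 6 vs 2] → C strictly dominates B
C strictly dominates every other strategy → strictly dominant.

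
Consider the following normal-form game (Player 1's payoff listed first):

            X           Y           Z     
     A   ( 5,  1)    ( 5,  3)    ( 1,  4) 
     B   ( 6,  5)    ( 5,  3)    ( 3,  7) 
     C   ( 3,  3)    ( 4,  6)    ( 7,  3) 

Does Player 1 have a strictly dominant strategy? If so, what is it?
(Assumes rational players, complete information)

No strictly dominant strategy exists for Player 1

Work:
A strategy strictly dominates another if it gives a strictly higher payoff against every opponent action. Compare each pair of P1's strategies column-by-column:
  A vs B: [5 vs 6, 5 vs 5, 1 vs 3] → A does not strictly dominate B (column X: 5 ≤ 6)
  A vs C: [5 vs 3, 5 vs 4, 1 vs 7] → A does not strictly dominate C (column Z: 1 ≤ 7)
  B vs A: [6 vs 5, 5 vs 5, 3 vs 1] → B does not strictly dominate A (column Y: 5 ≤ 5)
  B vs C: [6 vs 3, 5 vs 4, 3 vs 7] → B does not strictly dominate C (column Z: 3 ≤ 7)
  C vs A: [3 vs 5, 4 vs 5, 7 vs 1] → C does not strictly dominate A (column X: 3 ≤ 5)
  C vs B: [3 vs 6, 4 vs 5, 7 vs 3] → C does not strictly dominate B (column X: 3 ≤ 6)
No single strategy strictly dominates all others → no strictly dominant strategy.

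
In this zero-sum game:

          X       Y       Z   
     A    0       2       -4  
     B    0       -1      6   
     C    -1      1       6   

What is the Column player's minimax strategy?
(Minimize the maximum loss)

Column should play X, value = 0

Work:
Column player minimizes Row's maximum payoff:
Column X: max payoff to Row = 0
Column Y: max payoff to Row = 2
Column Z: max payoff to Row = 6
Minimum is 0, achieved by column X.
Minimax strategy: X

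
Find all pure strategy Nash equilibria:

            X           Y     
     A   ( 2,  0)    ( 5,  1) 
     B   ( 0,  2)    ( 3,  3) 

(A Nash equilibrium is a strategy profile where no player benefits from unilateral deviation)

Nash equilibrium: (A, Y)

Work:
Best responses:
  P1 vs X: payoffs [2, 0] → best response A (payoff 2)
  P1 vs Y: payoffs [5, 3] → best response A (payoff 5)
  P2 vs A: payoffs [0, 1] → best response Y (payoff 1)
  P2 vs B: payoffs [2, 3] → best response Y (payoff 3)
Mutual best responses: (A,Y) → Nash equilibria.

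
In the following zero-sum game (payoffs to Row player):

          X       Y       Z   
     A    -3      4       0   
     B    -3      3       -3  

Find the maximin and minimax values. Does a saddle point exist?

Maximin = -3, Minimax = -3, Saddle: True

Work:
Row minimums: [-3, -3] → maximin = -3
Column maximums: [-3, 4, 0] → minimax = -3
Saddle point exists! Game value = -3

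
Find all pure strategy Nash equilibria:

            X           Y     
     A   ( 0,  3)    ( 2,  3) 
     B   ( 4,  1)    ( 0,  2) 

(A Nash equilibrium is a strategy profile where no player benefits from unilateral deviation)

Nash equilibrium: (A, Y)

Work:
Best responses:
  P1 vs X: payoffs [0, 4] → best response B (payoff 4)
  P1 vs Y: payoffs [2, 0] → best response A (payoff 2)
  P2 vs A: payoffs [3, 3] → best response X/Y (payoff 3)
  P2 vs B: payoffs [1, 2] → best response Y (payoff 2)
Mutual best responses: (A,Y) → Nash equilibria.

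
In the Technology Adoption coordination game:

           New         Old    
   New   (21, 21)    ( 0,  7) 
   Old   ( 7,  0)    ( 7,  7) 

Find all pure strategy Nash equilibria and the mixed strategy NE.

Pure NE: (New, New) and (Old, Old); Mixed NE: p = 0.3333, q = 0.3333

Work:
Check pure NE:
(New, New): (21, 21) - no unilateral deviation beneficial
(Old, Old): (7, 7) - no unilateral deviation beneficial
Mixed NE: P1 plays New with p = 0.3333, P2 plays New with q = 0.3333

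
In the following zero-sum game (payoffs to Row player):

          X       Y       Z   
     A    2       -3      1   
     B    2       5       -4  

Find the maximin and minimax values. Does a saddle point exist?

Maximin = -3, Minimax = 1, Saddle: False

Work:
Row minimums: [-3, -4] → maximin = -3
Column maximums: [2, 5, 1] → minimax = 1
No saddle point (maximin ≠ minimax). Mixed strategy needed.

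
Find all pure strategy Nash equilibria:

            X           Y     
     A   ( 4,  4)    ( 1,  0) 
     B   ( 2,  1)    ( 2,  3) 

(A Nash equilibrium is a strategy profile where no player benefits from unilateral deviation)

Nash equilibrium: (A, X), (B, Y)

Work:
Best responses:
  P1 vs X: payoffs [4, 2] → best response A (payoff 4)
  P1 vs Y: payoffs [1, 2] → best response B (payoff 2)
  P2 vs A: payoffs [4, 0] → best response X (payoff 4)
  P2 vs B: payoffs [1, 3] → best response Y (payoff 3)
Mutual best responses: (A,X), (B,Y) → Nash equilibria.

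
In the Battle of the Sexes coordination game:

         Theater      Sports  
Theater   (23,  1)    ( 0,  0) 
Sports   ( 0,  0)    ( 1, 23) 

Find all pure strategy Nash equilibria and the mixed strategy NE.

Pure NE: (Theater, Theater) and (Sports, Sports); Mixed NE: p = 0.9583, q = 0.0417

Work:
Check pure NE:
(Theater, Theater): (23, 1) - no unilateral deviation beneficial
(Sports, Sports): (1, 23) - no unilateral deviation beneficial
Mixed NE: P1 plays Theater with p = 0.9583, P2 plays Theater with q = 0.0417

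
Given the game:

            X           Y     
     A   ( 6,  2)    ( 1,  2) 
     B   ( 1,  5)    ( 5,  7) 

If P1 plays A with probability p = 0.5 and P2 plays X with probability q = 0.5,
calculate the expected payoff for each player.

E[P1] = 3.25, E[P2] = 4.0

Work:
E[P1] = p·q·π₁(A,X) + p·(1-q)·π₁(A,Y) + (1-p)·q·π₁(B,X) + (1-p)·(1-q)·π₁(B,Y)
= 0.5·0.5·6 + 0.5·0.5·1 + 0.5·0.5·1 + 0.5·0.5·5
= 3.25

E[P2] = 4.0 (similar calculation)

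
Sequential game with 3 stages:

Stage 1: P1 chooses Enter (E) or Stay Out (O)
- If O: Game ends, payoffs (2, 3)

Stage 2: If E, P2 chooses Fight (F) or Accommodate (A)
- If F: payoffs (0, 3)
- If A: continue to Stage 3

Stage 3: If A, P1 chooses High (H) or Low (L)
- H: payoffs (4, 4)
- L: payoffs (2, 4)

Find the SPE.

SPE: (E, A, H); Outcome (4, 4)

Work:
Stage 3: P1 chooses H (4 vs 2)
Stage 2: P2: F->3, A->4 (anticipating H). Choose A
Stage 1: P1: O->2, E->4 (anticipating A, H). Choose E
SPE path: E -> A -> H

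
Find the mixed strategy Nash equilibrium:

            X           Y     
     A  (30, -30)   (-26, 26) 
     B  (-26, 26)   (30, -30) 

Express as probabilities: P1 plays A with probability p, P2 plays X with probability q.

p = 0.5, q = 0.5

Work:
Find probabilities that make opponent indifferent:
P2 chooses q to make P1 indifferent between A and B
P1 chooses p to make P2 indifferent between X and Y
Mixed NE: P1 plays (A: 0.5, B: 0.5), P2 plays (X: 0.5, Y: 0.5)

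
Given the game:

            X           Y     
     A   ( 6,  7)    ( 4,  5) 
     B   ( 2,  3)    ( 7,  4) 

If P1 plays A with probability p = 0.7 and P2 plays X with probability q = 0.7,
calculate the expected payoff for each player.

E[P1] = 4.83, E[P2] = 5.47

Work:
E[P1] = p·q·π₁(A,X) + p·(1-q)·π₁(A,Y) + (1-p)·q·π₁(B,X) + (1-p)·(1-q)·π₁(B,Y)
= 0.7·0.7·6 + 0.7·0.3·4 + 0.3·0.7·2 + 0.3·0.3·7
= 4.83

E[P2] = 5.47 (similar calculation)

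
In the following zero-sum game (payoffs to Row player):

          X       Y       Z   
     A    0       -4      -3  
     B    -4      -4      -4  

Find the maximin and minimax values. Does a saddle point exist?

Maximin = -4, Minimax = -4, Saddle: True

Work:
Row minimums: [-4, -4] → maximin = -4
Column maximums: [0, -4, -3] → minimax = -4
Saddle point exists! Game value = -4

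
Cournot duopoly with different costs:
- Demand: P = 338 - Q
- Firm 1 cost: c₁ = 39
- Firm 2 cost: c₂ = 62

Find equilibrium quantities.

q₁* = 107.33, q₂* = 84.33

Work:
Reaction: q₁ = (338 - 39 - q₂)/2
Reaction: q₂ = (338 - 62 - q₁)/2
Solve simultaneously:
q₁* = (338 - 2×39 + 62)/3 = 107.33
q₂* = (338 - 2×62 + 39)/3 = 84.33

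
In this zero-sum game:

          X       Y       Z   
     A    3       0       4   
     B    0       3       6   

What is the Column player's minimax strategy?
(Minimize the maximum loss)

Column should play X or Y (all achieve the minimum), value = 3

Work:
Column player minimizes Row's maximum payoff:
Column X: max payoff to Row = 3
Column Y: max payoff to Row = 3
Column Z: max payoff to Row = 6
Minimum is 3, achieved by columns X, Y (tied).
Each of X or Y is a minimax strategy.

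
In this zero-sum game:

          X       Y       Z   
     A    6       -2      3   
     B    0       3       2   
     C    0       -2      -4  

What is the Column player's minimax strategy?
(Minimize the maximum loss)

Column should play Y or Z (all achieve the minimum), value = 3

Work:
Column player minimizes Row's maximum payoff:
Column X: max payoff to Row = 6
Column Y: max payoff to Row = 3
Column Z: max payoff to Row = 3
Minimum is 3, achieved by columns Y, Z (tied).
Each of Y or Z is a minimax strategy.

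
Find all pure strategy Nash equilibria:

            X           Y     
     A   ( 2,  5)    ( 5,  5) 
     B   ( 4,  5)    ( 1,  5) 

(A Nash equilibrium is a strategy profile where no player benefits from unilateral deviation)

Nash equilibrium: (A, Y), (B, X)

Work:
Best responses:
  P1 vs X: payoffs [2, 4] → best response B (payoff 4)
  P1 vs Y: payoffs [5, 1] → best response A (payoff 5)
  P2 vs A: payoffs [5, 5] → best response X/Y (payoff 5)
  P2 vs B: payoffs [5, 5] → best response X/Y (payoff 5)
Mutual best responses: (A,Y), (B,X) → Nash equilibria.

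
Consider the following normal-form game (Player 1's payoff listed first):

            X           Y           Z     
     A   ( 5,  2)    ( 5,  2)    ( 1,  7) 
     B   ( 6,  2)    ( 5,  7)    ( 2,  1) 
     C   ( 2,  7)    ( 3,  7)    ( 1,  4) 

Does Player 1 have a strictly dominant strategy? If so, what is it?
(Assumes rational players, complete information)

No strictly dominant strategy exists for Player 1

Work:
A strategy strictly dominates another if it gives a strictly higher payoff against every opponent action. Compare each pair of P1's strategies column-by-column:
  A vs B: [5 vs 6, 5 vs 5, 1 vs 2] → A does not strictly dominate B (column X: 5 ≤ 6)
  A vs C: [5 vs 2, 5 vs 3, 1 vs 1] → A does not strictly dominate C (column Z: 1 ≤ 1)
  B vs A: [6 vs 5, 5 vs 5, 2 vs 1] → B does not strictly dominate A (column Y: 5 ≤ 5)
  B vs C: [6 vs 2, 5 vs 3, 2 vs 1] → B strictly dominates C
  C vs A: [2 vs 5, 3 vs 5, 1 vs 1] → C does not strictly dominate A (column X: 2 ≤ 5)
  C vs B: [2 vs 6, 3 vs 5, 1 vs 2] → C does not strictly dominate B (column X: 2 ≤ 6)
No single strategy strictly dominates all others → no strictly dominant strategy.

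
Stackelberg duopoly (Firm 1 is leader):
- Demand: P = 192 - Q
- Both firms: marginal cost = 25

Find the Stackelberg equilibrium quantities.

q₁* (leader) = 83.5, q₂* (follower) = 41.75

Work:
Follower's reaction: q₂ = (a - c - q₁)/2
Leader substitutes: π₁ = q₁·(a - q₁ - (a-c-q₁)/2 - c)
FOC: q₁* = (192 - 25)/2 = 83.50
Then: q₂* = (192 - 25 - 83.5)/2 = 41.75
Leader has first-mover advantage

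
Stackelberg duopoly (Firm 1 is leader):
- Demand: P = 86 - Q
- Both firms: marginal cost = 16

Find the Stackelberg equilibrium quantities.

q₁* (leader) = 35.0, q₂* (follower) = 17.5

Work:
Follower's reaction: q₂ = (a - c - q₁)/2
Leader substitutes: π₁ = q₁·(a - q₁ - (a-c-q₁)/2 - c)
FOC: q₁* = (86 - 16)/2 = 35.00
Then: q₂* = (86 - 16 - 35.0)/2 = 17.50
Leader has first-mover advantage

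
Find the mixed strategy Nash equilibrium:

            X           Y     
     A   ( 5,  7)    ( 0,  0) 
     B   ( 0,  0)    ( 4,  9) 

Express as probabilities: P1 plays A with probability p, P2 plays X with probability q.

p = 0.5625, q = 0.4444

Work:
Find probabilities that make opponent indifferent:
P2 chooses q to make P1 indifferent between A and B
P1 chooses p to make P2 indifferent between X and Y
Mixed NE: P1 plays (A: 0.5625, B: 0.4375), P2 plays (X: 0.4444, Y: 0.5556)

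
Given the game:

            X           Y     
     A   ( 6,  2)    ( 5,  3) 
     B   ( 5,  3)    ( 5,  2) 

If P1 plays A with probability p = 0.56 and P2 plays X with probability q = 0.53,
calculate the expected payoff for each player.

E[P1] = 5.2968, E[P2] = 2.4964

Work:
E[P1] = p·q·π₁(A,X) + p·(1-q)·π₁(A,Y) + (1-p)·q·π₁(B,X) + (1-p)·(1-q)·π₁(B,Y)
= 0.56·0.53·6 + 0.56·0.47·5 + 0.44·0.53·5 + 0.44·0.47·5
= 5.2968

E[P2] = 2.4964 (similar calculation)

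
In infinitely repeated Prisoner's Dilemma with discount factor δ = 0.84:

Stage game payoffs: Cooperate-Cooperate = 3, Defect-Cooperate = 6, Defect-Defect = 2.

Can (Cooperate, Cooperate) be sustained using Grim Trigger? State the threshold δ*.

δ* = 0.75; since δ = 0.84 ≥ 0.75, cooperation can be sustained

Work:
For Grim Trigger:
Cooperate forever: 3/(1-δ)
Defect then punished: 6 + 2·δ/(1-δ)
Need: 3/(1-δ) ≥ 6 + 2·δ/(1-δ)
Solving: δ ≥ (T-R)/(T-P) = (6-3)/(6-2) = 0.75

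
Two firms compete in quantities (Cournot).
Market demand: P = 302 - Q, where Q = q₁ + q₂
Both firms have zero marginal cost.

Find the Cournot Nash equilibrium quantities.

q₁* = q₂* = 100.67; P* = 100.67

Work:
Profit: π_i = P·q_i = (a - q_i - q_j)·q_i
FOC: ∂π_i/∂q_i = a - 2q_i - q_j = 0
Reaction function: q_i = (302 - q_j)/2
Symmetry: q* = 302/3 = 100.67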